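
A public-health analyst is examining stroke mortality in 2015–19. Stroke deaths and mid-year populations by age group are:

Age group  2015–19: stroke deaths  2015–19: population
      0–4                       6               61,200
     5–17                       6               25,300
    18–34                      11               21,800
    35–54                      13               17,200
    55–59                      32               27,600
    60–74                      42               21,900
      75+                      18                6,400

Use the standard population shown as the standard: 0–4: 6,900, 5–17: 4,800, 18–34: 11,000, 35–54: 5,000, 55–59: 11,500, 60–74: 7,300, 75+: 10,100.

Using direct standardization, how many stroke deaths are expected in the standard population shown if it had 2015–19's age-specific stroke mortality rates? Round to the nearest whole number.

Age-specific rates per 100,000 for 2015–19: 9.80, 23.72, 50.46, 75.58, 115.94, 191.78, 281.25.
Expected stroke deaths = Σ (standard pop × age-specific rate ÷ 100,000)
= 6,900×9.80/100,000 + 4,800×23.72/100,000 + 11,000×50.46/100,000 + 5,000×75.58/100,000 + 11,500×115.94/100,000 + 7,300×191.78/100,000 + 10,100×281.25/100,000
= 0.68 + 1.14 + 5.55 + 3.78 + 13.33 + 14.00 + 28.41 = 66.88.

67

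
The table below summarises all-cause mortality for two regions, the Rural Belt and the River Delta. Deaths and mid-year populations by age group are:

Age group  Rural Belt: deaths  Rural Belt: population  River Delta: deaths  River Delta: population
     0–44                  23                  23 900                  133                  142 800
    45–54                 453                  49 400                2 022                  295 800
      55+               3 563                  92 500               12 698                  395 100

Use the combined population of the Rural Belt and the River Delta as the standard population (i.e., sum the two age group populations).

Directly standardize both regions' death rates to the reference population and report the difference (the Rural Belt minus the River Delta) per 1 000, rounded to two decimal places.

3.92

Age-specific rates per 1 000 for the Rural Belt: 0.962, 9.170, 38.519.
For the River Delta: 0.931, 6.836, 32.139.
Combined standard total = 999 500; weights = 0.1668, 0.3454, 0.4878.
The Rural Belt: 0.1668×0.962 + 0.3454×9.170 + 0.4878×38.519 = 22.1188 per 1 000.
The River Delta: 0.1668×0.931 + 0.3454×6.836 + 0.4878×32.139 = 18.1949 per 1 000.
Difference = 22.1188 − 18.1949 = 3.9239.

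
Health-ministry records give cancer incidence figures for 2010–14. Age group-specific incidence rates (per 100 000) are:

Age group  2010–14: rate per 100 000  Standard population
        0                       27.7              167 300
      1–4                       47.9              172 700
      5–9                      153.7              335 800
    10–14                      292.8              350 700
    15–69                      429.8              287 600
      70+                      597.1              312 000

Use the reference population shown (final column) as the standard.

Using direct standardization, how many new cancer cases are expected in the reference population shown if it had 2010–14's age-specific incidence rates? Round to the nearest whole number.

Expected new cancer cases = Σ (standard pop × age-specific rate ÷ 100 000)
= 167 300×27.7/100 000 + 172 700×47.9/100 000 + 335 800×153.7/100 000 + 350 700×292.8/100 000 + 287 600×429.8/100 000 + 312 000×597.1/100 000
= 46.34 + 82.72 + 516.12 + 1026.85 + 1236.10 + 1862.95 = 4771.10.

4771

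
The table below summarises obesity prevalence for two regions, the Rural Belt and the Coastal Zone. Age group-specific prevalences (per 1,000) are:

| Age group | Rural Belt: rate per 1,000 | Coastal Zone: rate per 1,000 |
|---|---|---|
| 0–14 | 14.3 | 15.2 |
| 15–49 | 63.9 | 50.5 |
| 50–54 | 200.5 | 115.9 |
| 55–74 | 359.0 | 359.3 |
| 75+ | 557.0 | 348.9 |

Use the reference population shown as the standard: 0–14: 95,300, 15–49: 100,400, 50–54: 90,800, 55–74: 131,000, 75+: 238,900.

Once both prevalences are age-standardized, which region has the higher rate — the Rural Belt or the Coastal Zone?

Standard total = 656,400; weights = 0.1452, 0.1530, 0.1383, 0.1996, 0.3640.
The Rural Belt: 0.1452×14.3 + 0.1530×63.9 + 0.1383×200.5 + 0.1996×359.0 + 0.3640×557.0 = 313.9550 per 1,000.
The Coastal Zone: 0.1452×15.2 + 0.1530×50.5 + 0.1383×115.9 + 0.1996×359.3 + 0.3640×348.9 = 224.6542 per 1,000.

Rural Belt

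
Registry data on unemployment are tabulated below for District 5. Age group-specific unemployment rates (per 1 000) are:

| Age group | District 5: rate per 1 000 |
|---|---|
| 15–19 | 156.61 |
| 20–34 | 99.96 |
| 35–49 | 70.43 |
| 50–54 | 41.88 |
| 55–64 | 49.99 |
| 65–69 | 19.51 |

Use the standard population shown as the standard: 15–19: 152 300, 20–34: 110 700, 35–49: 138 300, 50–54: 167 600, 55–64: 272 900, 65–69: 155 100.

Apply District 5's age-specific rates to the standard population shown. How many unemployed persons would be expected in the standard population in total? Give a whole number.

Expected unemployed persons = Σ (standard pop × age-specific rate ÷ 1 000)
= 152 300×156.61/1 000 + 110 700×99.96/1 000 + 138 300×70.43/1 000 + 167 600×41.88/1 000 + 272 900×49.99/1 000 + 155 100×19.51/1 000
= 23851.70 + 11065.57 + 9740.47 + 7019.09 + 13642.27 + 3026.00 = 68345.10.

68345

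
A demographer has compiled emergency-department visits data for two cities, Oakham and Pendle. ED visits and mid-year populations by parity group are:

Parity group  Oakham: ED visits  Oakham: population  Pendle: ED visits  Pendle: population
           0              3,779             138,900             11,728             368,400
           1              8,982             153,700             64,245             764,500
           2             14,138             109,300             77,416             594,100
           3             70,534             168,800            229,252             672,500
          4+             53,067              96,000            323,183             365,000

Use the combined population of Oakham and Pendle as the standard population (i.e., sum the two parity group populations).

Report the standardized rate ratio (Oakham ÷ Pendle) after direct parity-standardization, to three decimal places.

Parity-specific rates per 1,000 for Oakham: 27.207, 58.439, 129.350, 417.855, 552.781.
For Pendle: 31.835, 84.035, 130.308, 340.895, 885.433.
Combined standard total = 3,431,200; weights = 0.1478, 0.2676, 0.2050, 0.2452, 0.1344.
Oakham: 0.1478×27.207 + 0.2676×58.439 + 0.2050×129.350 + 0.2452×417.855 + 0.1344×552.781 = 222.9014 per 1,000.
Pendle: 0.1478×31.835 + 0.2676×84.035 + 0.2050×130.308 + 0.2452×340.895 + 0.1344×885.433 = 256.4553 per 1,000.
Ratio = 222.9014 ÷ 256.4553 = 0.86916.

0.869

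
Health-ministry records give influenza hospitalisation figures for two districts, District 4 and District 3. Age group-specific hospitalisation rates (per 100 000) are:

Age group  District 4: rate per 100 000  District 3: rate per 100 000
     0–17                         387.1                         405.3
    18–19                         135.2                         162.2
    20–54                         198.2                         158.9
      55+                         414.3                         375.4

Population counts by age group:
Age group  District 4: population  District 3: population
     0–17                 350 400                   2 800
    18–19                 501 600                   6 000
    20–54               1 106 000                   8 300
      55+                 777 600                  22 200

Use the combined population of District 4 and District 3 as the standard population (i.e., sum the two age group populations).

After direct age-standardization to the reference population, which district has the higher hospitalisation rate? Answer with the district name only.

District 4

Combined standard total = 2 774 900; weights = 0.1273, 0.1829, 0.4016, 0.2882.
District 4: 0.1273×387.1 + 0.1829×135.2 + 0.4016×198.2 + 0.2882×414.3 = 273.0054 per 100 000.
District 3: 0.1273×405.3 + 0.1829×162.2 + 0.4016×158.9 + 0.2882×375.4 = 253.2675 per 100 000.
The crude rates (272.27 vs 299.26) would put District 3 higher, but that reflects its age composition; once standardized to a common age structure, District 4 has the higher underlying rate.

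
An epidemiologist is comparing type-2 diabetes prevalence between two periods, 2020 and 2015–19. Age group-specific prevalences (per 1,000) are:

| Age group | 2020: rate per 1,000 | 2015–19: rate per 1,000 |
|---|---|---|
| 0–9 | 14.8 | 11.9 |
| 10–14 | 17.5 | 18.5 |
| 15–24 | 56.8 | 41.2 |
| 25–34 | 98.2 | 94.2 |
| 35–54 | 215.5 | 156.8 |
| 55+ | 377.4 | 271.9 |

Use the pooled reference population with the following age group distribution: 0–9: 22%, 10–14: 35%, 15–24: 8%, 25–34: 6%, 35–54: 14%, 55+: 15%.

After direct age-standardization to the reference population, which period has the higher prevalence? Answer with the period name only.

2020

Standard weights: 0.22, 0.35, 0.08, 0.06, 0.14, 0.15.
2020: 0.2200×14.8 + 0.3500×17.5 + 0.0800×56.8 + 0.0600×98.2 + 0.1400×215.5 + 0.1500×377.4 = 106.5970 per 1,000.
2015–19: 0.2200×11.9 + 0.3500×18.5 + 0.0800×41.2 + 0.0600×94.2 + 0.1400×156.8 + 0.1500×271.9 = 80.7780 per 1,000.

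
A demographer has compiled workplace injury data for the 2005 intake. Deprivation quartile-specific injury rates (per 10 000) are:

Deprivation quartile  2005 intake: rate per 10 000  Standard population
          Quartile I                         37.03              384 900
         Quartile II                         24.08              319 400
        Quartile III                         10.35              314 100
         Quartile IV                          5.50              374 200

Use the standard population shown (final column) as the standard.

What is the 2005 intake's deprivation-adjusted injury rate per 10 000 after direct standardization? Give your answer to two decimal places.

Standard total = 1 392 600; weights = 0.2764, 0.2294, 0.2255, 0.2687.
Standardized rate: 0.2764×37.03 + 0.2294×24.08 + 0.2255×10.35 + 0.2687×5.50 = 19.5699 per 10 000.

19.57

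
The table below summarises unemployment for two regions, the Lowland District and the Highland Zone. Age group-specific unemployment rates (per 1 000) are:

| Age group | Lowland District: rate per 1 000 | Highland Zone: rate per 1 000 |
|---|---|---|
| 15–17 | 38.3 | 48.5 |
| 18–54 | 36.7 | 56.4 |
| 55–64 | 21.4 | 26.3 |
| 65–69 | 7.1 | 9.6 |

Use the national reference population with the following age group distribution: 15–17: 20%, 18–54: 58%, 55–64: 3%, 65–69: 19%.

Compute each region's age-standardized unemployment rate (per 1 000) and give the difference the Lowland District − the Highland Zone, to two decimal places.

Standard weights: 0.20, 0.58, 0.03, 0.19.
The Lowland District: 0.2000×38.3 + 0.5800×36.7 + 0.0300×21.4 + 0.1900×7.1 = 30.9370 per 1 000.
The Highland Zone: 0.2000×48.5 + 0.5800×56.4 + 0.0300×26.3 + 0.1900×9.6 = 45.0250 per 1 000.
Difference = 30.9370 − 45.0250 = -14.0880.

-14.09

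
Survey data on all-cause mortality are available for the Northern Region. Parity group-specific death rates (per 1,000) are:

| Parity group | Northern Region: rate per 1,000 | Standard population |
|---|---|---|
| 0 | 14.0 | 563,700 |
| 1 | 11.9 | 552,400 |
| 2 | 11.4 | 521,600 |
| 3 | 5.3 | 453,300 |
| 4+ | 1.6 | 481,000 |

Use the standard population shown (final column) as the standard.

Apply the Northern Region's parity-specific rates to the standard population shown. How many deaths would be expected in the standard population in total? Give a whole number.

23584

Expected deaths = Σ (standard pop × parity-specific rate ÷ 1,000)
= 563,700×14.0/1,000 + 552,400×11.9/1,000 + 521,600×11.4/1,000 + 453,300×5.3/1,000 + 481,000×1.6/1,000
= 7891.80 + 6573.56 + 5946.24 + 2402.49 + 769.60 = 23583.69.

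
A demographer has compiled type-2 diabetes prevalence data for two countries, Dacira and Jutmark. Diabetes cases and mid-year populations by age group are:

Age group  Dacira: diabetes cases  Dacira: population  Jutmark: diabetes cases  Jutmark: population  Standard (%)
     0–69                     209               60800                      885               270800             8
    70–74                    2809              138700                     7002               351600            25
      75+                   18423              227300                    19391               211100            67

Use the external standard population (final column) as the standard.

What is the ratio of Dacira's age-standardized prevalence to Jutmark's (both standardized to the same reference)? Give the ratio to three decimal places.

Age-specific rates per 1000 for Dacira: 3.438, 20.252, 81.051.
For Jutmark: 3.268, 19.915, 91.857.
Standard weights: 0.08, 0.25, 0.67.
Dacira: 0.0800×3.438 + 0.2500×20.252 + 0.6700×81.051 = 59.6426 per 1000.
Jutmark: 0.0800×3.268 + 0.2500×19.915 + 0.6700×91.857 = 66.7843 per 1000.
Ratio = 59.6426 ÷ 66.7843 = 0.89306.

0.893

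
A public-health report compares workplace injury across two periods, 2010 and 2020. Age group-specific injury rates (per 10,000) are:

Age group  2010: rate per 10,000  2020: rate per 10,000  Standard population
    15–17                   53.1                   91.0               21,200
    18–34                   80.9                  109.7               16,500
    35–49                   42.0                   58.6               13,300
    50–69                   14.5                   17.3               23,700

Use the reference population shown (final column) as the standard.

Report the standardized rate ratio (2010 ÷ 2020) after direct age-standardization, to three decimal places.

0.682

Standard total = 74,700; weights = 0.2838, 0.2209, 0.1780, 0.3173.
2010: 0.2838×53.1 + 0.2209×80.9 + 0.1780×42.0 + 0.3173×14.5 = 45.0177 per 10,000.
2020: 0.2838×91.0 + 0.2209×109.7 + 0.1780×58.6 + 0.3173×17.3 = 65.9791 per 10,000.
Ratio = 45.0177 ÷ 65.9791 = 0.68230.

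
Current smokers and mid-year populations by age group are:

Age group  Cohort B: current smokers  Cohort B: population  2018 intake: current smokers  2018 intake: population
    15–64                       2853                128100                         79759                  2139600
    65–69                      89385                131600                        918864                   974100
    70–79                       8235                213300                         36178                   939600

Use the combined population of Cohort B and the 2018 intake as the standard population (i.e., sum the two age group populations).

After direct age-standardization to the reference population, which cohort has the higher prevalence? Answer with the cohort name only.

2018 intake

Age-specific rates per 1000 for Cohort B: 22.272, 679.217, 38.608.
For the 2018 intake: 37.278, 943.295, 38.504.
Combined standard total = 4526300; weights = 0.5010, 0.2443, 0.2547.
Cohort B: 0.5010×22.272 + 0.2443×679.217 + 0.2547×38.608 = 186.9135 per 1000.
The 2018 intake: 0.5010×37.278 + 0.2443×943.295 + 0.2547×38.504 = 258.9150 per 1000.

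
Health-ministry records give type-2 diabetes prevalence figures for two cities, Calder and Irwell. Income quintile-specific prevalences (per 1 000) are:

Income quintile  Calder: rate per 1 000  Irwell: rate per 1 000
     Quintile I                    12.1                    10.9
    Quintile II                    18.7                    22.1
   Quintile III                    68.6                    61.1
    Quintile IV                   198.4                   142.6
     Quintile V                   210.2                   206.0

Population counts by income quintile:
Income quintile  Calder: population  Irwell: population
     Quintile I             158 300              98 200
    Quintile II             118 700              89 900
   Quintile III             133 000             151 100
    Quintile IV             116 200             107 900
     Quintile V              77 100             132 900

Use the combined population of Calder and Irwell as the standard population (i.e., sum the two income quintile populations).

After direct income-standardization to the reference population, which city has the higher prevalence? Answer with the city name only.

Calder

Combined standard total = 1 183 300; weights = 0.2168, 0.1763, 0.2401, 0.1894, 0.1775.
Calder: 0.2168×12.1 + 0.1763×18.7 + 0.2401×68.6 + 0.1894×198.4 + 0.1775×210.2 = 97.2680 per 1 000.
Irwell: 0.2168×10.9 + 0.1763×22.1 + 0.2401×61.1 + 0.1894×142.6 + 0.1775×206.0 = 84.4934 per 1 000.
The crude rates (87.05 vs 94.92) would put Irwell higher, but that reflects its income composition; once standardized to a common income structure, Calder has the higher underlying rate.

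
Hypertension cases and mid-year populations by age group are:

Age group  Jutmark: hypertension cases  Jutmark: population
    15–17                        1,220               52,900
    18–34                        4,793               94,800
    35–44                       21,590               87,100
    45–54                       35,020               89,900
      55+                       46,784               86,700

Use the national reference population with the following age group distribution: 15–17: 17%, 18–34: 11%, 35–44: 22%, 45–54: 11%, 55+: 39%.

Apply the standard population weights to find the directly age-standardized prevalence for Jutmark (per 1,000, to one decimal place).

Age-specific rates per 1,000 for Jutmark: 23.062, 50.559, 247.876, 389.544, 539.608.
Standard weights: 0.17, 0.11, 0.22, 0.11, 0.39.
Standardized rate: 0.1700×23.062 + 0.1100×50.559 + 0.2200×247.876 + 0.1100×389.544 + 0.3900×539.608 = 317.3117 per 1,000.

317.3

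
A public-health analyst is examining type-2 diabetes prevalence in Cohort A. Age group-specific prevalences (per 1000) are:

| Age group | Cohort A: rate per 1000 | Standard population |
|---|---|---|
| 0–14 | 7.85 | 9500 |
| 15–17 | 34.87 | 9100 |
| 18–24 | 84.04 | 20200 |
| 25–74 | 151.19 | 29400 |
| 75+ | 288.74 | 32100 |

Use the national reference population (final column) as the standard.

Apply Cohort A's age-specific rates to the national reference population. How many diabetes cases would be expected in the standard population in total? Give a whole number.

Expected diabetes cases = Σ (standard pop × age-specific rate ÷ 1000)
= 9500×7.85/1000 + 9100×34.87/1000 + 20200×84.04/1000 + 29400×151.19/1000 + 32100×288.74/1000
= 74.58 + 317.32 + 1697.61 + 4444.99 + 9268.55 = 15803.04.

15803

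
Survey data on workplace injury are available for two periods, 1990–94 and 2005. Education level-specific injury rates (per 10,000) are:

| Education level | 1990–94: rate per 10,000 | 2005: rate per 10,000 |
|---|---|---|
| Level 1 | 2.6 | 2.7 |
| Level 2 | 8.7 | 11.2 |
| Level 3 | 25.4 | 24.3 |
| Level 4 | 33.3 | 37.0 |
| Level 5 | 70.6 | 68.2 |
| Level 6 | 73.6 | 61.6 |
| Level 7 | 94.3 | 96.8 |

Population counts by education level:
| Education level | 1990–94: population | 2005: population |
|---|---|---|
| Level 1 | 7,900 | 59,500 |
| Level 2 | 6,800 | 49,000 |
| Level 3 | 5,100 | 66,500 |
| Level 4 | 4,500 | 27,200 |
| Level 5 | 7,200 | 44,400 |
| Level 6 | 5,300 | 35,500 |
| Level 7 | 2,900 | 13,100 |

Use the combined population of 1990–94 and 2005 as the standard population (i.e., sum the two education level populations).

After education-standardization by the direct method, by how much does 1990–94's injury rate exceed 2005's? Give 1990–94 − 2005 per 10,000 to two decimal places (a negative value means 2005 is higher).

Combined standard total = 334,900; weights = 0.2013, 0.1666, 0.2138, 0.0947, 0.1541, 0.1218, 0.0478.
1990–94: 0.2013×2.6 + 0.1666×8.7 + 0.2138×25.4 + 0.0947×33.3 + 0.1541×70.6 + 0.1218×73.6 + 0.0478×94.3 = 34.9047 per 10,000.
2005: 0.2013×2.7 + 0.1666×11.2 + 0.2138×24.3 + 0.0947×37.0 + 0.1541×68.2 + 0.1218×61.6 + 0.0478×96.8 = 33.7442 per 10,000.
Difference = 34.9047 − 33.7442 = 1.1606.

1.16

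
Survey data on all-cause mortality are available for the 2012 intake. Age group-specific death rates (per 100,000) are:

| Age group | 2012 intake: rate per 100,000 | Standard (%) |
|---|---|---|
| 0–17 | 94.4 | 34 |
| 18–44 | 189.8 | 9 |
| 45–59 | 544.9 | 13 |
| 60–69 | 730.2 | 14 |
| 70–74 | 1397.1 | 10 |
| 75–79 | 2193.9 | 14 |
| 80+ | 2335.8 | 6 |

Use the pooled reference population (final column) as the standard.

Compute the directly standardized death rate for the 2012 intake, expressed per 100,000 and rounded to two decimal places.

809.25

Standard weights: 0.34, 0.09, 0.13, 0.14, 0.10, 0.14, 0.06.
Standardized rate: 0.3400×94.4 + 0.0900×189.8 + 0.1300×544.9 + 0.1400×730.2 + 0.1000×1397.1 + 0.1400×2193.9 + 0.0600×2335.8 = 809.2470 per 100,000.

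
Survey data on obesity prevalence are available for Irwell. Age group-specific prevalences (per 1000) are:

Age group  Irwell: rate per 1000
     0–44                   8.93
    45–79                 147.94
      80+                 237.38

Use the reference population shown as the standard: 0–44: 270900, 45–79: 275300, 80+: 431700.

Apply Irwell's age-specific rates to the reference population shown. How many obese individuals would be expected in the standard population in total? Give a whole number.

145624

Expected obese individuals = Σ (standard pop × age-specific rate ÷ 1000)
= 270900×8.93/1000 + 275300×147.94/1000 + 431700×237.38/1000
= 2419.14 + 40727.88 + 102476.95 = 145623.96.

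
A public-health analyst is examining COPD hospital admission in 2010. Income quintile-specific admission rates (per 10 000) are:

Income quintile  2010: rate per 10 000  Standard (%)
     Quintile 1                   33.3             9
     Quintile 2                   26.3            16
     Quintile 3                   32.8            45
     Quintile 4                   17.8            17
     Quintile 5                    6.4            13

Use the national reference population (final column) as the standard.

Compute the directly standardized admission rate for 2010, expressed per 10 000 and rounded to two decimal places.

25.82

Standard weights: 0.09, 0.16, 0.45, 0.17, 0.13.
Standardized rate: 0.0900×33.3 + 0.1600×26.3 + 0.4500×32.8 + 0.1700×17.8 + 0.1300×6.4 = 25.8230 per 10 000.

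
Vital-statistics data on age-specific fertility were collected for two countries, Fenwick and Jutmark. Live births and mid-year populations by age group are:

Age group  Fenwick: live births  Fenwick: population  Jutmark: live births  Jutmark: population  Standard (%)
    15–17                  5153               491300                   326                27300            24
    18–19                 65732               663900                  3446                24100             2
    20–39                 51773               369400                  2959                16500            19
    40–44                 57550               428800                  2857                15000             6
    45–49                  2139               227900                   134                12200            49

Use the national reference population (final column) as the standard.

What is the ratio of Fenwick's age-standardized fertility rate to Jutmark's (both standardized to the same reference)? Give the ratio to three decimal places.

0.773

Age-specific rates per 1000 for Fenwick: 10.488, 99.009, 140.154, 134.212, 9.386.
For Jutmark: 11.941, 142.988, 179.333, 190.467, 10.984.
Standard weights: 0.24, 0.02, 0.19, 0.06, 0.49.
Fenwick: 0.2400×10.488 + 0.0200×99.009 + 0.1900×140.154 + 0.0600×134.212 + 0.4900×9.386 = 43.7784 per 1000.
Jutmark: 0.2400×11.941 + 0.0200×142.988 + 0.1900×179.333 + 0.0600×190.467 + 0.4900×10.984 = 56.6090 per 1000.
Ratio = 43.7784 ÷ 56.6090 = 0.77335.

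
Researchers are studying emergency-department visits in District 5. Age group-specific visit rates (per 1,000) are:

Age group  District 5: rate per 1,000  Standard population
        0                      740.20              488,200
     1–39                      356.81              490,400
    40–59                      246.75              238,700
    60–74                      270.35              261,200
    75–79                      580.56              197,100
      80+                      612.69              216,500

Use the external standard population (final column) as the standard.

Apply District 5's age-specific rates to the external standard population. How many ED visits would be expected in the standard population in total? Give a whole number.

912936

Expected ED visits = Σ (standard pop × age-specific rate ÷ 1,000)
= 488,200×740.20/1,000 + 490,400×356.81/1,000 + 238,700×246.75/1,000 + 261,200×270.35/1,000 + 197,100×580.56/1,000 + 216,500×612.69/1,000
= 361365.64 + 174979.62 + 58899.22 + 70615.42 + 114428.38 + 132647.39 = 912935.67.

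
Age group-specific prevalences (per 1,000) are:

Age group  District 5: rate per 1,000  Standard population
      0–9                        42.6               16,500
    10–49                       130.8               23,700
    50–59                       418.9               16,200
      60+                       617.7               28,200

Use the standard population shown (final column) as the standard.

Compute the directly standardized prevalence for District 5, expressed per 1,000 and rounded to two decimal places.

331.07

Standard total = 84,600; weights = 0.1950, 0.2801, 0.1915, 0.3333.
Standardized rate: 0.1950×42.6 + 0.2801×130.8 + 0.1915×418.9 + 0.3333×617.7 = 331.0660 per 1,000.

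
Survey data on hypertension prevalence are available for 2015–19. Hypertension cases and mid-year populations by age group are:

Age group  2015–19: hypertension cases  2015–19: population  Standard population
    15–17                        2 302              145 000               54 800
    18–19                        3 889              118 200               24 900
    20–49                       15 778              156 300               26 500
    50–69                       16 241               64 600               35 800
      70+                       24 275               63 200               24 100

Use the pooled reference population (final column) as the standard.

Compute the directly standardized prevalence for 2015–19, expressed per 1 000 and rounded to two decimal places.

Age-specific rates per 1 000 for 2015–19: 15.876, 32.902, 100.947, 251.409, 384.098.
Standard total = 166 100; weights = 0.3299, 0.1499, 0.1595, 0.2155, 0.1451.
Standardized rate: 0.3299×15.876 + 0.1499×32.902 + 0.1595×100.947 + 0.2155×251.409 + 0.1451×384.098 = 136.1923 per 1 000.

136.19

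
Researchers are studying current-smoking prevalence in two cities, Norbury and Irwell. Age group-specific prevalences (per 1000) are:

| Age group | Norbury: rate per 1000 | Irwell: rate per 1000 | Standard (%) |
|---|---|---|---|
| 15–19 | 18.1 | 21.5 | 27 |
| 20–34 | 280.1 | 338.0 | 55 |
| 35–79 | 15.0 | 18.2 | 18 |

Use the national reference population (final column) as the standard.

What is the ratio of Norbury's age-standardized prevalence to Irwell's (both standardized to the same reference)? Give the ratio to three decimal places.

Standard weights: 0.27, 0.55, 0.18.
Norbury: 0.2700×18.1 + 0.5500×280.1 + 0.1800×15.0 = 161.6420 per 1000.
Irwell: 0.2700×21.5 + 0.5500×338.0 + 0.1800×18.2 = 194.9810 per 1000.
Ratio = 161.6420 ÷ 194.9810 = 0.82901.

0.829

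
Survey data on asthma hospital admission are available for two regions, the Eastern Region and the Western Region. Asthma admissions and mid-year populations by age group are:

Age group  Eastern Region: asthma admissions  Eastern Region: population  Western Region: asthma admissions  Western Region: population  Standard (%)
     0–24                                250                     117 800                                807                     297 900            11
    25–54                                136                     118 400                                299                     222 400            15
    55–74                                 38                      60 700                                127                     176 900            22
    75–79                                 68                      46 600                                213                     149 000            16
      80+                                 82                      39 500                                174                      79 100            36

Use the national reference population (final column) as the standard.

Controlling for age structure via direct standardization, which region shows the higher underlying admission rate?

Western Region

Age-specific rates per 10 000 for the Eastern Region: 21.22, 11.49, 6.26, 14.59, 20.76.
For the Western Region: 27.09, 13.44, 7.18, 14.30, 22.00.
Standard weights: 0.11, 0.15, 0.22, 0.16, 0.36.
The Eastern Region: 0.1100×21.22 + 0.1500×11.49 + 0.2200×6.26 + 0.1600×14.59 + 0.3600×20.76 = 15.2429 per 10 000.
The Western Region: 0.1100×27.09 + 0.1500×13.44 + 0.2200×7.18 + 0.1600×14.30 + 0.3600×22.00 = 16.7823 per 10 000.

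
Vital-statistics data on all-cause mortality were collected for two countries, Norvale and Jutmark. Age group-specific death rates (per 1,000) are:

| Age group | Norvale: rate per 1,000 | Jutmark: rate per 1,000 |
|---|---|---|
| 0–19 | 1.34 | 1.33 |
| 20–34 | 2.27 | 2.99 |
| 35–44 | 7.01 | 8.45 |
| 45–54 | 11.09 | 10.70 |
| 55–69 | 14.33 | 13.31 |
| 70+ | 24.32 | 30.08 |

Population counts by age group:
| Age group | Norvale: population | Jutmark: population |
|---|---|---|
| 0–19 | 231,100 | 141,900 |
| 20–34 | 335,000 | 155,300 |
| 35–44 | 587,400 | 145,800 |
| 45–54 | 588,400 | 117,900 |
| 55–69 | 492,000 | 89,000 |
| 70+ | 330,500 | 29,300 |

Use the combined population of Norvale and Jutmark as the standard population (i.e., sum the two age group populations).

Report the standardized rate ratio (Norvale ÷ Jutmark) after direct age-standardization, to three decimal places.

Combined standard total = 3,243,600; weights = 0.1150, 0.1512, 0.2260, 0.2178, 0.1791, 0.1109.
Norvale: 0.1150×1.34 + 0.1512×2.27 + 0.2260×7.01 + 0.2178×11.09 + 0.1791×14.33 + 0.1109×24.32 = 9.7612 per 1,000.
Jutmark: 0.1150×1.33 + 0.1512×2.99 + 0.2260×8.45 + 0.2178×10.70 + 0.1791×13.31 + 0.1109×30.08 = 10.5657 per 1,000.
Ratio = 9.7612 ÷ 10.5657 = 0.92386.

0.924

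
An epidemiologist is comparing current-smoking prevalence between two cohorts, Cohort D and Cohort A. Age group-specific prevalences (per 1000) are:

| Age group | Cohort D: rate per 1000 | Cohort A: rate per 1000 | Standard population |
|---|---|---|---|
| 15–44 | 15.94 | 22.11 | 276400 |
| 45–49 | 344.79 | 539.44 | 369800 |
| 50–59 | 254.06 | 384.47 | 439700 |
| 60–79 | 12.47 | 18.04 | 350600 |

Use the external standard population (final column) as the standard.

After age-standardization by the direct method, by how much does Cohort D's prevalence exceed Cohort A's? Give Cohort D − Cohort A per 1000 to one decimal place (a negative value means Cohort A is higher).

Standard total = 1436500; weights = 0.1924, 0.2574, 0.3061, 0.2441.
Cohort D: 0.1924×15.94 + 0.2574×344.79 + 0.3061×254.06 + 0.2441×12.47 = 172.6358 per 1000.
Cohort A: 0.1924×22.11 + 0.2574×539.44 + 0.3061×384.47 + 0.2441×18.04 = 265.2088 per 1000.
Difference = 172.6358 − 265.2088 = -92.5730.

-92.6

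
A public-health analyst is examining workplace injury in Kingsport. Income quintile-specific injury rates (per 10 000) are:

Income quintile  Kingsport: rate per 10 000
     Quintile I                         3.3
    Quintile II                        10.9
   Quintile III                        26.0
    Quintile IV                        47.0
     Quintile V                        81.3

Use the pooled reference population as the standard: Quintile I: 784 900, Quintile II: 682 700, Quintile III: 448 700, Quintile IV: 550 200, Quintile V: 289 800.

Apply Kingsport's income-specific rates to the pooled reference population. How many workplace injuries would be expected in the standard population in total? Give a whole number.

7112

Expected workplace injuries = Σ (standard pop × income-specific rate ÷ 10 000)
= 784 900×3.3/10 000 + 682 700×10.9/10 000 + 448 700×26.0/10 000 + 550 200×47.0/10 000 + 289 800×81.3/10 000
= 259.02 + 744.14 + 1166.62 + 2585.94 + 2356.07 = 7111.79.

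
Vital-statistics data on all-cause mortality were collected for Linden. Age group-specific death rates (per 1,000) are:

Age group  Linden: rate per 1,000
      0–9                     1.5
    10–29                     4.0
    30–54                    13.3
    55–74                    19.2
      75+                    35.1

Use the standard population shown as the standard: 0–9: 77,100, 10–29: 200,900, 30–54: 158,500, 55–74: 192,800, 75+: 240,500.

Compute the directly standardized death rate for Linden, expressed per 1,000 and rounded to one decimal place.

Standard total = 869,800; weights = 0.0886, 0.2310, 0.1822, 0.2217, 0.2765.
Standardized rate: 0.0886×1.5 + 0.2310×4.0 + 0.1822×13.3 + 0.2217×19.2 + 0.2765×35.1 = 17.4415 per 1,000.

17.4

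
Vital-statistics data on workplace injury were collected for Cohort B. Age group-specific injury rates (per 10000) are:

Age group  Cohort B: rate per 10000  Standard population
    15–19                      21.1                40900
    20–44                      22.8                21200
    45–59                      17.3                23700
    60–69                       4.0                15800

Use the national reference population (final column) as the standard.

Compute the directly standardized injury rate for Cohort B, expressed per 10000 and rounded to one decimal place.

Standard total = 101600; weights = 0.4026, 0.2087, 0.2333, 0.1555.
Standardized rate: 0.4026×21.1 + 0.2087×22.8 + 0.2333×17.3 + 0.1555×4.0 = 17.9091 per 10000.

17.9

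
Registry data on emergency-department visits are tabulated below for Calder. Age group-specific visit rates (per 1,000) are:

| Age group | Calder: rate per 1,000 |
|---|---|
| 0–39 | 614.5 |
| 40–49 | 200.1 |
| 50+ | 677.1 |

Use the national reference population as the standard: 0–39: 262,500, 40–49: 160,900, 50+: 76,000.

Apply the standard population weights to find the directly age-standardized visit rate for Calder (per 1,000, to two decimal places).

490.51

Standard total = 499,400; weights = 0.5256, 0.3222, 0.1522.
Standardized rate: 0.5256×614.5 + 0.3222×200.1 + 0.1522×677.1 = 490.5125 per 1,000.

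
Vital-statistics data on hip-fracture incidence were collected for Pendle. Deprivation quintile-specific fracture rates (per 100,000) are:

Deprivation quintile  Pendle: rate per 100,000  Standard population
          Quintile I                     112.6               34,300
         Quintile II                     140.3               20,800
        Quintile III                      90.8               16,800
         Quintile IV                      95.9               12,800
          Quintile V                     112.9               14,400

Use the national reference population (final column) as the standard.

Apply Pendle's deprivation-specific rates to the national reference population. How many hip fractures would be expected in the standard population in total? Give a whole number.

112

Expected hip fractures = Σ (standard pop × deprivation-specific rate ÷ 100,000)
= 34,300×112.6/100,000 + 20,800×140.3/100,000 + 16,800×90.8/100,000 + 12,800×95.9/100,000 + 14,400×112.9/100,000
= 38.62 + 29.18 + 15.25 + 12.28 + 16.26 = 111.59.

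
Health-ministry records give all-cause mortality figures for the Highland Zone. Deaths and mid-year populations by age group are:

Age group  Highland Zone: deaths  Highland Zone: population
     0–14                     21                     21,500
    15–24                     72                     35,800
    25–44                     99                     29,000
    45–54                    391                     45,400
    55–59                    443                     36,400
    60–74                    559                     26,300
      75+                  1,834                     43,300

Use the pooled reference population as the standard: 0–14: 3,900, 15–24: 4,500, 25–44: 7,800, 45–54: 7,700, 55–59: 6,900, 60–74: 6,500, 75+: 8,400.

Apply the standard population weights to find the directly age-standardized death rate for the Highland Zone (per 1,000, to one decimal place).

Age-specific rates per 1,000 for the Highland Zone: 0.977, 2.011, 3.414, 8.612, 12.170, 21.255, 42.356.
Standard total = 45,700; weights = 0.0853, 0.0985, 0.1707, 0.1685, 0.1510, 0.1422, 0.1838.
Standardized rate: 0.0853×0.977 + 0.0985×2.011 + 0.1707×3.414 + 0.1685×8.612 + 0.1510×12.170 + 0.1422×21.255 + 0.1838×42.356 = 14.9611 per 1,000.

15.0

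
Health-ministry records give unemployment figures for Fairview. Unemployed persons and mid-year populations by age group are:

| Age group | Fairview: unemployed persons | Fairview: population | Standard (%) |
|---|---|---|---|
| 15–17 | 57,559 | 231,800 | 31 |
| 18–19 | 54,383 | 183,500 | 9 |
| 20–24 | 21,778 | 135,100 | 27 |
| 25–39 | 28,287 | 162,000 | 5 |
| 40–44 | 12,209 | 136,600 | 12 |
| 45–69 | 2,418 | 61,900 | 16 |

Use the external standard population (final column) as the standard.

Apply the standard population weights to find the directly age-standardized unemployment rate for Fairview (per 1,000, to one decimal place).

Age-specific rates per 1,000 for Fairview: 248.313, 296.365, 161.199, 174.611, 89.378, 39.063.
Standard weights: 0.31, 0.09, 0.27, 0.05, 0.12, 0.16.
Standardized rate: 0.3100×248.313 + 0.0900×296.365 + 0.2700×161.199 + 0.0500×174.611 + 0.1200×89.378 + 0.1600×39.063 = 172.8797 per 1,000.

172.9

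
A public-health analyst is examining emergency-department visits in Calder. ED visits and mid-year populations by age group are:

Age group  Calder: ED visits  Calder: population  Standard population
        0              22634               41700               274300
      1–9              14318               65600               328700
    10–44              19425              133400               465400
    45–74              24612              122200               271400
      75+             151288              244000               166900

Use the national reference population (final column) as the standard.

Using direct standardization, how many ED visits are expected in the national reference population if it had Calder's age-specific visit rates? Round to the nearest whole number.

446542

Age-specific rates per 1000 for Calder: 542.782, 218.262, 145.615, 201.408, 620.033.
Expected ED visits = Σ (standard pop × age-specific rate ÷ 1000)
= 274300×542.782/1000 + 328700×218.262/1000 + 465400×145.615/1000 + 271400×201.408/1000 + 166900×620.033/1000
= 148885.04 + 71742.78 + 67769.08 + 54662.00 + 103483.47 = 446542.38.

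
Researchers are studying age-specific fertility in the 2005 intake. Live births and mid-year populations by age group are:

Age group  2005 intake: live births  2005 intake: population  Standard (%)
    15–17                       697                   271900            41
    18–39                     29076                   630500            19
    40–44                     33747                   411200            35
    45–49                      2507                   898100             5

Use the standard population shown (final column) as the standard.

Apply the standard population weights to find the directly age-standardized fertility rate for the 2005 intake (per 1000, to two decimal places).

Age-specific rates per 1000 for the 2005 intake: 2.563, 46.116, 82.070, 2.791.
Standard weights: 0.41, 0.19, 0.35, 0.05.
Standardized rate: 0.4100×2.563 + 0.1900×46.116 + 0.3500×82.070 + 0.0500×2.791 = 38.6769 per 1000.

38.68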